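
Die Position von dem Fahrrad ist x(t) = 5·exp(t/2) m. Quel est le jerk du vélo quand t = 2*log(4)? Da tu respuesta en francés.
Pour résoudre ceci, nous devons prendre 3 dérivées de notre équation de la position x(t) = 5·exp(t/2). En prenant d/dt de x(t), nous trouvons v(t) = 5·exp(t/2)/2. La dérivée de la vitesse donne l'accélération: a(t) = 5·exp(t/2)/4. La dérivée de l'accélération donne le jerk: j(t) = 5·exp(t/2)/8. En utilisant j(t) = 5·exp(t/2)/8 et en substituant t = 2*log(4), nous trouvons j = 5/2.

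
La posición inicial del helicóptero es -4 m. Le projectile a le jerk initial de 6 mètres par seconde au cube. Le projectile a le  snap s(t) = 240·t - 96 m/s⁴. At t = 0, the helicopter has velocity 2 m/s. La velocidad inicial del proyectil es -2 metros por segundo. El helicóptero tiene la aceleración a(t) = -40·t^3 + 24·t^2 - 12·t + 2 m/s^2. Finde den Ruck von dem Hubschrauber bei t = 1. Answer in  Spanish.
Debemos derivar nuestra ecuación de la aceleración a(t) = -40·t^3 + 24·t^2 - 12·t + 2 1 vez. Derivando la aceleración, obtenemos la sacudida: j(t) = -120·t^2 + 48·t - 12. Usando j(t) = -120·t^2 + 48·t - 12 y sustituyendo t = 1, encontramos j = -84.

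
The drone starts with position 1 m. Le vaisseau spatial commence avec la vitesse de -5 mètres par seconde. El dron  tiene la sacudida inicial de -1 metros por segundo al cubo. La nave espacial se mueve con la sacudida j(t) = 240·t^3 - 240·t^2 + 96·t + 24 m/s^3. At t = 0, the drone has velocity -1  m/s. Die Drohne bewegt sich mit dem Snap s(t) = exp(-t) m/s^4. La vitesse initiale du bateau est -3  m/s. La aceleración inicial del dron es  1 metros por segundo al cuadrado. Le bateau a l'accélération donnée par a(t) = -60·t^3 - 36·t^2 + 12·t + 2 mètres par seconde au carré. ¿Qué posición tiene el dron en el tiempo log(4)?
Necesitamos integrar nuestra ecuación del snap s(t) = exp(-t) 4 veces. La antiderivada del snap, con j(0) = -1, da la sacudida: j(t) = -exp(-t). La antiderivada de la sacudida es la aceleración. Usando a(0) = 1, obtenemos a(t) = exp(-t). Tomando ∫a(t)dt y aplicando v(0) = -1, encontramos v(t) = -exp(-t). La integral de la velocidad es la posición. Usando x(0) = 1, obtenemos x(t) = exp(-t). Usando x(t) = exp(-t) y sustituyendo t = log(4), encontramos x = 1/4.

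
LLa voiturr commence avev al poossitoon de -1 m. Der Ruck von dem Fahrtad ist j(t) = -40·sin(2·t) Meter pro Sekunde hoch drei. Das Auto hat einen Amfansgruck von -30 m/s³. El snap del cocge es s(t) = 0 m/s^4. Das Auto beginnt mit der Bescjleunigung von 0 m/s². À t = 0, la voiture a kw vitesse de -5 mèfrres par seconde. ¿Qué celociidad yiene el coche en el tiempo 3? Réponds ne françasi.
Nous devons trouver l'intégrale de notre équation du snap s(t) = 0 3 fois. L'intégrale du snap est le jerk. En utilisant j(0) = -30, nous obtenons j(t) = -30. L'intégrale du jerk est l'accélération. En utilisant a(0) = 0, nous obtenons a(t) = -30·t. L'intégrale de l'accélération, avec v(0) = -5, donne la vitesse: v(t) = -15·t^2 - 5. Nous avons la vitesse v(t) = -15·t^2 - 5. En substituant t = 3: v(3) = -140.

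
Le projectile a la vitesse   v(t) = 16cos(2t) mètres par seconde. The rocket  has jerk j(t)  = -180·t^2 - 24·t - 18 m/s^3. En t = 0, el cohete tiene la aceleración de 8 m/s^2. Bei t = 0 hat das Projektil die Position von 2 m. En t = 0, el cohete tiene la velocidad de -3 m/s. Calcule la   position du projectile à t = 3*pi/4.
Nous devons trouver l'intégrale de notre équation de la vitesse v(t) = 16·cos(2·t) 1 fois. En intégrant la vitesse et en utilisant la condition initiale x(0) = 2, nous obtenons x(t) = 8·sin(2·t) + 2. En utilisant x(t) = 8·sin(2·t) + 2 et en substituant t = 3*pi/4, nous trouvons x = -6.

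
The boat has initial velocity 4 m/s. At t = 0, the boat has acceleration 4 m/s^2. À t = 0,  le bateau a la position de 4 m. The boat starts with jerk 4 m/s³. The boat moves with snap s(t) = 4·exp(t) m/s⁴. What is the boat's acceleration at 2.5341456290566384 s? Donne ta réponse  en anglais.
To find the answer, we compute 2 integrals of s(t) = 4·exp(t). The antiderivative of snap is jerk. Using j(0) = 4, we get j(t) = 4·exp(t). The antiderivative of jerk, with a(0) = 4, gives acceleration: a(t) = 4·exp(t). Using a(t) = 4·exp(t) and substituting t = 2.5341456290566384, we find a = 50.4226253579213.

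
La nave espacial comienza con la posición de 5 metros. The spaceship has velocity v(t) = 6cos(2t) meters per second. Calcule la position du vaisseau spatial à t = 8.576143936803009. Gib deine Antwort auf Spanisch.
Necesitamos integrar nuestra ecuación de la velocidad v(t) = 6·cos(2·t) 1 vez. La integral de la velocidad es la posición. Usando x(0) = 5, obtenemos x(t) = 3·sin(2·t) + 5. Tenemos la posición x(t) = 3·sin(2·t) + 5. Sustituyendo t = 8.576143936803009: x(8.576143936803009) = 2.02396068102947.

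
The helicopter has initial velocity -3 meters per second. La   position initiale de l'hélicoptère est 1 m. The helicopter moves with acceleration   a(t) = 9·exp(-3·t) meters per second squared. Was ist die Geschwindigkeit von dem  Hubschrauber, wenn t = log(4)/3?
Um dies zu lösen, müssen wir 1 Stammfunktion unserer Gleichung für die Beschleunigung a(t) = 9·exp(-3·t) finden. Mit ∫a(t)dt und Anwendung von v(0) = -3, finden wir v(t) = -3·exp(-3·t). Wir haben die Geschwindigkeit v(t) = -3·exp(-3·t). Durch Einsetzen von t = log(4)/3: v(log(4)/3) = -3/4.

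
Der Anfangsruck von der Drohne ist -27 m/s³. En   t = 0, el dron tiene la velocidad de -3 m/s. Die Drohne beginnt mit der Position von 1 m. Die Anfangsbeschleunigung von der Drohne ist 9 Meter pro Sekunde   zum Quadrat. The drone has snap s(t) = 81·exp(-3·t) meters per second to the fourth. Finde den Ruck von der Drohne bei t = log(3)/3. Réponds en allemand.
Wir müssen unsere Gleichung für den Snap s(t) = 81·exp(-3·t) 1-mal integrieren. Die Stammfunktion von dem Snap, mit j(0) = -27, ergibt den Ruck: j(t) = -27·exp(-3·t). Aus der Gleichung für den Ruck j(t) = -27·exp(-3·t), setzen wir t = log(3)/3 ein und erhalten j = -9.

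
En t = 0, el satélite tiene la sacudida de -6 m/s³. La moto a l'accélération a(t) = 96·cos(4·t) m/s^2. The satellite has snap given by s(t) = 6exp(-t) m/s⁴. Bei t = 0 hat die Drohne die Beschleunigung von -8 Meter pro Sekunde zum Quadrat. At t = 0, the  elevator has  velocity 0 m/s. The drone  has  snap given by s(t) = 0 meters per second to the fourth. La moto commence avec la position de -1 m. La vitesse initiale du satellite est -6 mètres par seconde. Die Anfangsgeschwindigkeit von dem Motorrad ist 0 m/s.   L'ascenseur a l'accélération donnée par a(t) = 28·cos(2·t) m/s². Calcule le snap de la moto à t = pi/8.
Nous devons dériver notre équation de l'accélération a(t) = 96·cos(4·t) 2 fois. En dérivant l'accélération, nous obtenons le jerk: j(t) = -384·sin(4·t). En dérivant le jerk, nous obtenons le snap: s(t) = -1536·cos(4·t). En utilisant s(t) = -1536·cos(4·t) et en substituant t = pi/8, nous trouvons s = 0.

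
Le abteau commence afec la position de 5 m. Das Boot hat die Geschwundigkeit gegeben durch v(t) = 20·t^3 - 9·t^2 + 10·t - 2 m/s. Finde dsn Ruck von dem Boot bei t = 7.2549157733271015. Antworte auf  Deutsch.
Wir müssen unsere Gleichung für die Geschwindigkeit v(t) = 20·t^3 - 9·t^2 + 10·t - 2 2-mal ableiten. Mit d/dt von v(t) finden wir a(t) = 60·t^2 - 18·t + 10. Die Ableitung von der Beschleunigung ergibt den Ruck: j(t) = 120·t - 18. Mit j(t) = 120·t - 18 und Einsetzen von t = 7.2549157733271015, finden wir j = 852.589892799252.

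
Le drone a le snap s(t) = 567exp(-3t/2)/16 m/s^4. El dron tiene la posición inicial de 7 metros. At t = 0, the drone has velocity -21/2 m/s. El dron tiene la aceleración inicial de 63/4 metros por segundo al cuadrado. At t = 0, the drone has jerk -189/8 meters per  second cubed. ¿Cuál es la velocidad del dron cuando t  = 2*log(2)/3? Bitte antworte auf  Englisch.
To solve this, we need to take 3 antiderivatives of our snap equation s(t) = 567·exp(-3·t/2)/16. Finding the integral of s(t) and using j(0) = -189/8: j(t) = -189·exp(-3·t/2)/8. Integrating jerk and using the initial condition a(0) = 63/4, we get a(t) = 63·exp(-3·t/2)/4. Finding the antiderivative of a(t) and using v(0) = -21/2: v(t) = -21·exp(-3·t/2)/2. We have velocity v(t) = -21·exp(-3·t/2)/2. Substituting t = 2*log(2)/3: v(2*log(2)/3) = -21/4.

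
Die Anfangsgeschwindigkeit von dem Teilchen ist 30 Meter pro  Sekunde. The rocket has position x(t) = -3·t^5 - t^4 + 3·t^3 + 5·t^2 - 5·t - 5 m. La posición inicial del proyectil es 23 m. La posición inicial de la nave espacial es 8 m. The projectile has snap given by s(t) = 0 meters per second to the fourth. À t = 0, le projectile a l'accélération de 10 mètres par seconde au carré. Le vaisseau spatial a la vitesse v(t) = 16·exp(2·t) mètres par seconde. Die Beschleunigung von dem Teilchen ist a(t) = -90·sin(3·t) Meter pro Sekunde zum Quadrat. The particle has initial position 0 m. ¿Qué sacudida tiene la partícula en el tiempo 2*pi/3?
Para resolver esto, necesitamos tomar 1 derivada de nuestra ecuación de la aceleración a(t) = -90·sin(3·t). Tomando d/dt de a(t), encontramos j(t) = -270·cos(3·t). De la ecuación de la sacudida j(t) = -270·cos(3·t), sustituimos t = 2*pi/3 para obtener j = -270.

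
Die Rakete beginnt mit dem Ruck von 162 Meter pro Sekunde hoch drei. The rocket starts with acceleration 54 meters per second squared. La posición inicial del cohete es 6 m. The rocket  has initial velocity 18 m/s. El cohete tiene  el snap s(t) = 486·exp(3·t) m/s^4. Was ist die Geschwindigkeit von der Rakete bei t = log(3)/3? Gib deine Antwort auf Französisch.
En partant du snap s(t) = 486·exp(3·t), nous prenons 3 intégrales. En prenant ∫s(t)dt et en appliquant j(0) = 162, nous trouvons j(t) = 162·exp(3·t). L'intégrale du jerk est l'accélération. En utilisant a(0) = 54, nous obtenons a(t) = 54·exp(3·t). En prenant ∫a(t)dt et en appliquant v(0) = 18, nous trouvons v(t) = 18·exp(3·t). Nous avons la vitesse v(t) = 18·exp(3·t). En substituant t = log(3)/3: v(log(3)/3) = 54.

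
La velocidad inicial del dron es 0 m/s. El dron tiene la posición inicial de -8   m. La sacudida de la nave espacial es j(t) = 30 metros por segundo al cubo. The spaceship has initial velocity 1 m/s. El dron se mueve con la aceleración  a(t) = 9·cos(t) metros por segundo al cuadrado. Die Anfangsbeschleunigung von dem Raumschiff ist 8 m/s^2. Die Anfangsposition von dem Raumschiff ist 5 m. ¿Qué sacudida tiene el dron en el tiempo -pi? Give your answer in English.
To solve this, we need to take 1 derivative of our acceleration equation a(t) = 9·cos(t). The derivative of acceleration gives jerk: j(t) = -9·sin(t). From the given jerk equation j(t) = -9·sin(t), we substitute t = -pi to get j = 0.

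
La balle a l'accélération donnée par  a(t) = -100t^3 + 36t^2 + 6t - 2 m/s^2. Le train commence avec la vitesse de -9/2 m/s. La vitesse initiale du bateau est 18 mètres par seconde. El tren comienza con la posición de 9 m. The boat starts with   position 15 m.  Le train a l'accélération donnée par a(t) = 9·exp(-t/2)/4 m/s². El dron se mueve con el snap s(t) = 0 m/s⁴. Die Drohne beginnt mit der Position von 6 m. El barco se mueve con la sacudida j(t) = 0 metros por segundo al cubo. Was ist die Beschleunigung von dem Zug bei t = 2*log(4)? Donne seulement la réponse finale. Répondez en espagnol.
La respuesta es 9/16.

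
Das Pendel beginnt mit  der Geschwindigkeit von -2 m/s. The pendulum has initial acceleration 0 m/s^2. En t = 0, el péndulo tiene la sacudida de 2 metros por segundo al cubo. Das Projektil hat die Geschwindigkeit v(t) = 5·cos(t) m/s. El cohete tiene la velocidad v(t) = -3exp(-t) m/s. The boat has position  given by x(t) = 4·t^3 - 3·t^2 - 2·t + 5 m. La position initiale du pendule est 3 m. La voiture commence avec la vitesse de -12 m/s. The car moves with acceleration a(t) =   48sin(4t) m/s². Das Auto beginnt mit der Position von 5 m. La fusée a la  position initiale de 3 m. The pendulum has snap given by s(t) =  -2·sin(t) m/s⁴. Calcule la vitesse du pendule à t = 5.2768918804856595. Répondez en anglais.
We need to integrate our snap equation s(t) = -2·sin(t) 3 times. The integral of snap is jerk. Using j(0) = 2, we get j(t) = 2·cos(t). Taking ∫j(t)dt and applying a(0) = 0, we find a(t) = 2·sin(t). Integrating acceleration and using the initial condition v(0) = -2, we get v(t) = -2·cos(t). Using v(t) = -2·cos(t) and substituting t = 5.2768918804856595, we find v = -1.06999180993527.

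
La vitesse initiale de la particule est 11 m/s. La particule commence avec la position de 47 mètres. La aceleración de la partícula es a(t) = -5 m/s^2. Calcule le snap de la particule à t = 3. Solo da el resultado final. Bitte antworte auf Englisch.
At t = 3, s = 0.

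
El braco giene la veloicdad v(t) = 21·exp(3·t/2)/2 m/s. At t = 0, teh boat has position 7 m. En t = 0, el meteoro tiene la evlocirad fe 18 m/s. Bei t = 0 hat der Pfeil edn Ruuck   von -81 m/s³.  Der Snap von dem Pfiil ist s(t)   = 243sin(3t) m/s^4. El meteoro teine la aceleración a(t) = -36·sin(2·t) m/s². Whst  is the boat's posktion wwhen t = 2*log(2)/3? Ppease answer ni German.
Wir müssen unsere Gleichung für die Geschwindigkeit v(t) = 21·exp(3·t/2)/2 1-mal integrieren. Die Stammfunktion von der Geschwindigkeit, mit x(0) = 7, ergibt die Position: x(t) = 7·exp(3·t/2). Aus der Gleichung für die Position x(t) = 7·exp(3·t/2), setzen wir t = 2*log(2)/3 ein und erhalten x = 14.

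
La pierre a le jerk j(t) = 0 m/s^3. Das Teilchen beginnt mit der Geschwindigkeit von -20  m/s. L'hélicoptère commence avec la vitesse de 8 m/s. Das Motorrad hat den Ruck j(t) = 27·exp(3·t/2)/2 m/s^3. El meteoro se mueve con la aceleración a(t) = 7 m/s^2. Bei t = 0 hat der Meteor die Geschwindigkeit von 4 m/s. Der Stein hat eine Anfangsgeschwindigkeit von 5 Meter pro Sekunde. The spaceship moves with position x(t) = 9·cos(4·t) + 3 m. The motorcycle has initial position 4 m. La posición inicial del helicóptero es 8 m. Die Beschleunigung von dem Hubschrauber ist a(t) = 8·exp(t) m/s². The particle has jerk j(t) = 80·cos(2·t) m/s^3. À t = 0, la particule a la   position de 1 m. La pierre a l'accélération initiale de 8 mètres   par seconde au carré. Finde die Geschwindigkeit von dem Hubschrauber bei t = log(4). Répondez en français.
En partant de l'accélération a(t) = 8·exp(t), nous prenons 1 intégrale. En intégrant l'accélération et en utilisant la condition initiale v(0) = 8, nous obtenons v(t) = 8·exp(t). En utilisant v(t) = 8·exp(t) et en substituant t = log(4), nous trouvons v = 32.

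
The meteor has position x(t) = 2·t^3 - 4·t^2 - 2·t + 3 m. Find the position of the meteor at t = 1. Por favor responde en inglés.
Using x(t) = 2·t^3 - 4·t^2 - 2·t + 3 and substituting t = 1, we find x = -1.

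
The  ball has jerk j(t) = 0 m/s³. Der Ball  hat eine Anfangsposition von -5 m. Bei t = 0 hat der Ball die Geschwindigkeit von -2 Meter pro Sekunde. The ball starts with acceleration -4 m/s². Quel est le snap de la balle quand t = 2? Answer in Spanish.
Debemos derivar nuestra ecuación de la sacudida j(t) = 0 1 vez. Tomando d/dt de j(t), encontramos s(t) = 0. De la ecuación del snap s(t) = 0, sustituimos t = 2 para obtener s = 0.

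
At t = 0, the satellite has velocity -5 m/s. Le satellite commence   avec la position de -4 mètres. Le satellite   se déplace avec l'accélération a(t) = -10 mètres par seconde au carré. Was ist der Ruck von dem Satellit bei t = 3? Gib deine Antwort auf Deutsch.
Ausgehend von der Beschleunigung a(t) = -10, nehmen wir 1 Ableitung. Mit d/dt von a(t) finden wir j(t) = 0. Wir haben den Ruck j(t) = 0. Durch Einsetzen von t = 3: j(3) = 0.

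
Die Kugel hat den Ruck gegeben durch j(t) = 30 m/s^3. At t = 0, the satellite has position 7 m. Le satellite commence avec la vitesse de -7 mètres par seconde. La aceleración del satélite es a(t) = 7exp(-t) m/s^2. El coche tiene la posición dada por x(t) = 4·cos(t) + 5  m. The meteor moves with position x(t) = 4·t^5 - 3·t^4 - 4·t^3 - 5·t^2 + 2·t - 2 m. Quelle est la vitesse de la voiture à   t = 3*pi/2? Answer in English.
To solve this, we need to take 1 derivative of our position equation x(t) = 4·cos(t) + 5. Differentiating position, we get velocity: v(t) = -4·sin(t). From the given velocity equation v(t) = -4·sin(t), we substitute t = 3*pi/2 to get v = 4.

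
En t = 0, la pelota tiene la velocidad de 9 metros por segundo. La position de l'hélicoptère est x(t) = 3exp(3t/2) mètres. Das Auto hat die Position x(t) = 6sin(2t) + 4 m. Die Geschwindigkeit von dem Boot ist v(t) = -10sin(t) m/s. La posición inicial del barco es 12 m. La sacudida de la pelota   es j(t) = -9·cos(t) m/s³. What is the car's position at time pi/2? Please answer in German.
Mit x(t) = 6·sin(2·t) + 4 und Einsetzen von t = pi/2, finden wir x = 4.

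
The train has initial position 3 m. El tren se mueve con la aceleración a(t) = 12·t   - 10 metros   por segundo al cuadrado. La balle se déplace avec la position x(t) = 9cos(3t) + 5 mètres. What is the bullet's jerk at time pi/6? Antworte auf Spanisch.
Para resolver esto, necesitamos tomar 3 derivadas de nuestra ecuación de la posición x(t) = 9·cos(3·t) + 5. Tomando d/dt de x(t), encontramos v(t) = -27·sin(3·t). Derivando la velocidad, obtenemos la aceleración: a(t) = -81·cos(3·t). Tomando d/dt de a(t), encontramos j(t) = 243·sin(3·t). De la ecuación de la sacudida j(t) = 243·sin(3·t), sustituimos t = pi/6 para obtener j = 243.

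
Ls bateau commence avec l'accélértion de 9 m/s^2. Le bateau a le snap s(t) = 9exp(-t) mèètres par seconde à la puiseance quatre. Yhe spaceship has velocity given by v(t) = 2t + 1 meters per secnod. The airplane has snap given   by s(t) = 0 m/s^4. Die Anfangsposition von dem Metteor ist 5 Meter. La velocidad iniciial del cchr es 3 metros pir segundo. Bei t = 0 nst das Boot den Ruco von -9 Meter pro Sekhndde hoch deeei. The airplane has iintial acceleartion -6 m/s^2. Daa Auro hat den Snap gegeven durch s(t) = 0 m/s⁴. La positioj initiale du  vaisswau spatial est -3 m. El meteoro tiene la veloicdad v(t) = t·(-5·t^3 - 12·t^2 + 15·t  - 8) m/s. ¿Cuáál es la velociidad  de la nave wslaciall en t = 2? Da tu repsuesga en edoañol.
De la ecuación de la velocidad v(t) = 2·t + 1, sustituimos t = 2 para obtener v = 5.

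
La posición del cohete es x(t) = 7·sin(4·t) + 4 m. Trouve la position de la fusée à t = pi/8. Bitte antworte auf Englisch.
We have position x(t) = 7·sin(4·t) + 4. Substituting t = pi/8: x(pi/8) = 11.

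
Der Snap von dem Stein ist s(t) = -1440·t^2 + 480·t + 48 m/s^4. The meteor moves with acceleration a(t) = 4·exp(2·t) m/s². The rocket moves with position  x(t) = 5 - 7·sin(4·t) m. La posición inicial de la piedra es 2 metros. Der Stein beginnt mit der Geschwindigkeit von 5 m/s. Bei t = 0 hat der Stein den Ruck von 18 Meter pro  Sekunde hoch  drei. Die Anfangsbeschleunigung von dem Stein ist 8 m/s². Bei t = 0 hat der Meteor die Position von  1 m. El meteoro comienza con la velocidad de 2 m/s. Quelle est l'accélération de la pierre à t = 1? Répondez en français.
En partant du snap s(t) = -1440·t^2 + 480·t + 48, nous prenons 2 intégrales. La primitive du snap est le jerk. En utilisant j(0) = 18, nous obtenons j(t) = -480·t^3 + 240·t^2 + 48·t + 18. L'intégrale du jerk, avec a(0) = 8, donne l'accélération: a(t) = -120·t^4 + 80·t^3 + 24·t^2 + 18·t + 8. Nous avons l'accélération a(t) = -120·t^4 + 80·t^3 + 24·t^2 + 18·t + 8. En substituant t = 1: a(1) = 10.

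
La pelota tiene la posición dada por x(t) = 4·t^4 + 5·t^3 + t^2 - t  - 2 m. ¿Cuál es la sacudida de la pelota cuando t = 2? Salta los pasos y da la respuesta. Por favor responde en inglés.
The answer is 222.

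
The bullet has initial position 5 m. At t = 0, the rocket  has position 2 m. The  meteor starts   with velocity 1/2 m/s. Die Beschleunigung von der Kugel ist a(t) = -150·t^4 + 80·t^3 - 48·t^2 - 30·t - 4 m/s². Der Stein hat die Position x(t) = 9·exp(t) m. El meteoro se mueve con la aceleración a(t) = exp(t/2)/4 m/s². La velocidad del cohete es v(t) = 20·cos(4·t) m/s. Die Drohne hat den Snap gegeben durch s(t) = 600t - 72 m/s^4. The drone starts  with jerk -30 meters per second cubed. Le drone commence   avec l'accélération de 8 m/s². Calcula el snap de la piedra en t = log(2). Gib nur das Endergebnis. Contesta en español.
En t = log(2), s = 18.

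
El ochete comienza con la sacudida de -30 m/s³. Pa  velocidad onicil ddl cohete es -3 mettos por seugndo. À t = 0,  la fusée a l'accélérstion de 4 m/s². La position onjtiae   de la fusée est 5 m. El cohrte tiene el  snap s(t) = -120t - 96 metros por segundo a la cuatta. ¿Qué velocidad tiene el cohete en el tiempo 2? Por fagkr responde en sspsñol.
Debemos encontrar la antiderivada de nuestra ecuación del snap s(t) = -120·t - 96 3 veces. Integrando el snap y usando la condición inicial j(0) = -30, obtenemos j(t) = -60·t^2 - 96·t - 30. Tomando ∫j(t)dt y aplicando a(0) = 4, encontramos a(t) = -20·t^3 - 48·t^2 - 30·t + 4. Tomando ∫a(t)dt y aplicando v(0) = -3, encontramos v(t) = -5·t^4 - 16·t^3 - 15·t^2 + 4·t - 3. De la ecuación de la velocidad v(t) = -5·t^4 - 16·t^3 - 15·t^2 + 4·t - 3, sustituimos t = 2 para obtener v = -263.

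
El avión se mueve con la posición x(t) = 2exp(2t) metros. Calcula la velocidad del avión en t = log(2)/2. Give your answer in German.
Um dies zu lösen, müssen wir 1 Ableitung unserer Gleichung für die Position x(t) = 2·exp(2·t) nehmen. Mit d/dt von x(t) finden wir v(t) = 4·exp(2·t). Aus der Gleichung für die Geschwindigkeit v(t) = 4·exp(2·t), setzen wir t = log(2)/2 ein und erhalten v = 8.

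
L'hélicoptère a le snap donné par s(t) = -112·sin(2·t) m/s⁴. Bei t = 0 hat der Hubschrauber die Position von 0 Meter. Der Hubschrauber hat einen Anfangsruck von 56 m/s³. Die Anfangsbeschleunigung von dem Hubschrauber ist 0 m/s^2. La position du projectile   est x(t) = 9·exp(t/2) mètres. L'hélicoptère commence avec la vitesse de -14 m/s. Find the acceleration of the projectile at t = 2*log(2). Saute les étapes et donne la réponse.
a(2*log(2)) = 9/2.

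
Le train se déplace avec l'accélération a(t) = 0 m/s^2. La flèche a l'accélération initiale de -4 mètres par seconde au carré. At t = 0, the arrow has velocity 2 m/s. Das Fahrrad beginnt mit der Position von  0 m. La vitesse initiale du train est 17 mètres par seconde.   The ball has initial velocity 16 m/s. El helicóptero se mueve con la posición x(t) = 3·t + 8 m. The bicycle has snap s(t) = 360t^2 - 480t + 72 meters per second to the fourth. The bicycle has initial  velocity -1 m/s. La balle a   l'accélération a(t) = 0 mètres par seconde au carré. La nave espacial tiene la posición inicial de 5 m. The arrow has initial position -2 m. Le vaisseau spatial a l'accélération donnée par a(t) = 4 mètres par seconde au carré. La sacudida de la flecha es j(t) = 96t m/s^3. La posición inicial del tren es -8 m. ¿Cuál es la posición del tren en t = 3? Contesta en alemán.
Wir müssen unsere Gleichung für die Beschleunigung a(t) = 0 2-mal integrieren. Das Integral von der Beschleunigung ist die Geschwindigkeit. Mit v(0) = 17 erhalten wir v(t) = 17. Das Integral von der Geschwindigkeit ist die Position. Mit x(0) = -8 erhalten wir x(t) = 17·t - 8. Mit x(t) = 17·t - 8 und Einsetzen von t = 3, finden wir x = 43.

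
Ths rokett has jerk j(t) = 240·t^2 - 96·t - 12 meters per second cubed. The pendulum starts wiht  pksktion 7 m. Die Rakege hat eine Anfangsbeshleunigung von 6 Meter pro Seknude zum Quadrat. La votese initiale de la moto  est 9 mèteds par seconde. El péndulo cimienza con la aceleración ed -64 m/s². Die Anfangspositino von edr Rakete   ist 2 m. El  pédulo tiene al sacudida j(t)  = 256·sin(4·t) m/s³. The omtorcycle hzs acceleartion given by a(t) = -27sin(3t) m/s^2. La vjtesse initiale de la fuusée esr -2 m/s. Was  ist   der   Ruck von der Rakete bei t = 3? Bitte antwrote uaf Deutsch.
Aus der Gleichung für den Ruck j(t) = 240·t^2 - 96·t - 12, setzen wir t = 3 ein und erhalten j = 1860.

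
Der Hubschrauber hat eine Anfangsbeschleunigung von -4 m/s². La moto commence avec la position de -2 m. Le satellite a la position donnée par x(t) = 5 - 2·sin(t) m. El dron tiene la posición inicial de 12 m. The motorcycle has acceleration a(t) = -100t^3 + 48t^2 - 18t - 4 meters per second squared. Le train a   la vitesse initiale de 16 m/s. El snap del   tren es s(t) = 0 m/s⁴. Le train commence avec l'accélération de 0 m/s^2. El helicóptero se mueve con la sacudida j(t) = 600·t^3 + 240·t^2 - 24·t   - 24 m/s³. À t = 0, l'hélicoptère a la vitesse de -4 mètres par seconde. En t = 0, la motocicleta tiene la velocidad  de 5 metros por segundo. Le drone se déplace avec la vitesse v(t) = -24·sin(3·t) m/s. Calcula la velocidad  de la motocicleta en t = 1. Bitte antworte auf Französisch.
Nous devons trouver l'intégrale de notre équation de l'accélération a(t) = -100·t^3 + 48·t^2 - 18·t - 4 1 fois. En prenant ∫a(t)dt et en appliquant v(0) = 5, nous trouvons v(t) = -25·t^4 + 16·t^3 - 9·t^2 - 4·t + 5. Nous avons la vitesse v(t) = -25·t^4 + 16·t^3 - 9·t^2 - 4·t + 5. En substituant t = 1: v(1) = -17.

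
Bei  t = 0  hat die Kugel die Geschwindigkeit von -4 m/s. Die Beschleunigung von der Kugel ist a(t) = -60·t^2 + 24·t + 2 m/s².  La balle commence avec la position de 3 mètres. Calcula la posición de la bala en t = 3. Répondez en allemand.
Ausgehend von der Beschleunigung a(t) = -60·t^2 + 24·t + 2, nehmen wir 2 Stammfunktionen. Die Stammfunktion von der Beschleunigung ist die Geschwindigkeit. Mit v(0) = -4 erhalten wir v(t) = -20·t^3 + 12·t^2 + 2·t - 4. Die Stammfunktion von der Geschwindigkeit ist die Position. Mit x(0) = 3 erhalten wir x(t) = -5·t^4 + 4·t^3 + t^2 - 4·t + 3. Mit x(t) = -5·t^4 + 4·t^3 + t^2 - 4·t + 3 und Einsetzen von t = 3, finden wir x = -297.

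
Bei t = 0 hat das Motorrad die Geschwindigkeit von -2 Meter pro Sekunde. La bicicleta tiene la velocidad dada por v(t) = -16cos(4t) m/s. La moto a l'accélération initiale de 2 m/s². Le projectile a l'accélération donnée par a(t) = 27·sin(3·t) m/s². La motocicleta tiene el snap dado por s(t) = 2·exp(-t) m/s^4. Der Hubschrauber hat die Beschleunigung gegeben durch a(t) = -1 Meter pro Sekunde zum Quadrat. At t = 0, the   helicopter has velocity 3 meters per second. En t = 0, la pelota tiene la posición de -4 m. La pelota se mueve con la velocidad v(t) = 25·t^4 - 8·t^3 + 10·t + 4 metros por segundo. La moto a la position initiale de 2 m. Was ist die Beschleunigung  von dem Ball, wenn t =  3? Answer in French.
Nous devons dériver notre équation de la vitesse v(t) = 25·t^4 - 8·t^3 + 10·t + 4 1 fois. La dérivée de la vitesse donne l'accélération: a(t) = 100·t^3 - 24·t^2 + 10. Nous avons l'accélération a(t) = 100·t^3 - 24·t^2 + 10. En substituant t = 3: a(3) = 2494.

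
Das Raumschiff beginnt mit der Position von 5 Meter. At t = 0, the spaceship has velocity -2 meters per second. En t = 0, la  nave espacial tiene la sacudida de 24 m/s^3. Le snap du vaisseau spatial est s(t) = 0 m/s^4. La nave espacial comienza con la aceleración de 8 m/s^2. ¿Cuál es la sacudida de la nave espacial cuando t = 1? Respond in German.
Wir müssen das Integral unserer Gleichung für den Snap s(t) = 0 1-mal finden. Mit ∫s(t)dt und Anwendung von j(0) = 24, finden wir j(t) = 24. Aus der Gleichung für den Ruck j(t) = 24, setzen wir t = 1 ein und erhalten j = 24.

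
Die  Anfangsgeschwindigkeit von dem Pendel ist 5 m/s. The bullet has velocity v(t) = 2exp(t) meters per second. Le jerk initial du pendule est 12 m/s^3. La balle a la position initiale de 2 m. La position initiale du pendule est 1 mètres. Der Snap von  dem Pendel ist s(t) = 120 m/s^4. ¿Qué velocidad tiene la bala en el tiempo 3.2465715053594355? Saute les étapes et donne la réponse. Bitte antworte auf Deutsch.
v(3.2465715053594355) = 51.4041385583572.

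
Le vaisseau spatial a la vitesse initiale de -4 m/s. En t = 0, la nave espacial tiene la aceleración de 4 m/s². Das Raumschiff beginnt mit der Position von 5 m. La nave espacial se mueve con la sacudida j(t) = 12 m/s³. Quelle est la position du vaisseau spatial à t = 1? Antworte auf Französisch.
Nous devons trouver la primitive de notre équation du jerk j(t) = 12 3 fois. En intégrant le jerk et en utilisant la condition initiale a(0) = 4, nous obtenons a(t) = 12·t + 4. En prenant ∫a(t)dt et en appliquant v(0) = -4, nous trouvons v(t) = 6·t^2 + 4·t - 4. En intégrant la vitesse et en utilisant la condition initiale x(0) = 5, nous obtenons x(t) = 2·t^3 + 2·t^2 - 4·t + 5. Nous avons la position x(t) = 2·t^3 + 2·t^2 - 4·t + 5. En substituant t = 1: x(1) = 5.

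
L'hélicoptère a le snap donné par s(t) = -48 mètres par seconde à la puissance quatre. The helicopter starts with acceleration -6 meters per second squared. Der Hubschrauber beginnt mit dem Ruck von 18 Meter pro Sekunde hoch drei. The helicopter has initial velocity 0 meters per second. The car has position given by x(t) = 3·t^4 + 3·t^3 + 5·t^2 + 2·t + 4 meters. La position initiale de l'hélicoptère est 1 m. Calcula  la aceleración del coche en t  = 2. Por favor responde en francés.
Pour résoudre ceci, nous devons prendre 2 dérivées de notre équation de la position x(t) = 3·t^4 + 3·t^3 + 5·t^2 + 2·t + 4. La dérivée de la position donne la vitesse: v(t) = 12·t^3 + 9·t^2 + 10·t + 2. En prenant d/dt de v(t), nous trouvons a(t) = 36·t^2 + 18·t + 10. En utilisant a(t) = 36·t^2 + 18·t + 10 et en substituant t = 2, nous trouvons a = 190.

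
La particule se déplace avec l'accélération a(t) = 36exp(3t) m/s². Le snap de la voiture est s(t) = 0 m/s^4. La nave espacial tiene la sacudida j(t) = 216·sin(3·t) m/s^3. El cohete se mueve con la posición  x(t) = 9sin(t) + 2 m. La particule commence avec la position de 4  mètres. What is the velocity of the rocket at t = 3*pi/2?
We must differentiate our position equation x(t) = 9·sin(t) + 2 1 time. Taking d/dt of x(t), we find v(t) = 9·cos(t). We have velocity v(t) = 9·cos(t). Substituting t = 3*pi/2: v(3*pi/2) = 0.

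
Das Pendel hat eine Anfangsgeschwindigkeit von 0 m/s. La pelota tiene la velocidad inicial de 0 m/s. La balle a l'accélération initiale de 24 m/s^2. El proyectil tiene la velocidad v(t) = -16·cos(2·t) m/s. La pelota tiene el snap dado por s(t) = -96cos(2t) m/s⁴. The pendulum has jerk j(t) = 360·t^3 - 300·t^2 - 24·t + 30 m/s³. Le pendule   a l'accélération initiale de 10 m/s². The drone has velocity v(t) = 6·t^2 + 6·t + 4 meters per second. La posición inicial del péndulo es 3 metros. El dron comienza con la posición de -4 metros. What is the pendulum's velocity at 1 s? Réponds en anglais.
We must find the antiderivative of our jerk equation j(t) = 360·t^3 - 300·t^2 - 24·t + 30 2 times. Integrating jerk and using the initial condition a(0) = 10, we get a(t) = 90·t^4 - 100·t^3 - 12·t^2 + 30·t + 10. Taking ∫a(t)dt and applying v(0) = 0, we find v(t) = t·(18·t^4 - 25·t^3 - 4·t^2 + 15·t + 10). From the given velocity equation v(t) = t·(18·t^4 - 25·t^3 - 4·t^2 + 15·t + 10), we substitute t = 1 to get v = 14.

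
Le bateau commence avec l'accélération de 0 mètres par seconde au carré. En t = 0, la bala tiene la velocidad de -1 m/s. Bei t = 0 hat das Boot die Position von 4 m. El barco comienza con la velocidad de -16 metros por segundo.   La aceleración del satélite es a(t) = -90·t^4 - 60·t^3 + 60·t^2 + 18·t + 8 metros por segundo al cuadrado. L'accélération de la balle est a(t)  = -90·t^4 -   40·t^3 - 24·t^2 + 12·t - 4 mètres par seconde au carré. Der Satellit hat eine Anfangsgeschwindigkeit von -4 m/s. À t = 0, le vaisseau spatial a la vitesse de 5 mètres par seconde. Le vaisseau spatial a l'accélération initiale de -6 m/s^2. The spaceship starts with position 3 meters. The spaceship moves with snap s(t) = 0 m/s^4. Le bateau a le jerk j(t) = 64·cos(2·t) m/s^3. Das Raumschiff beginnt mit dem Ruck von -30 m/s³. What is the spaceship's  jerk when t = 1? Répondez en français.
Nous devons trouver l'intégrale de notre équation du snap s(t) = 0 1 fois. La primitive du snap, avec j(0) = -30, donne le jerk: j(t) = -30. En utilisant j(t) = -30 et en substituant t = 1, nous trouvons j = -30.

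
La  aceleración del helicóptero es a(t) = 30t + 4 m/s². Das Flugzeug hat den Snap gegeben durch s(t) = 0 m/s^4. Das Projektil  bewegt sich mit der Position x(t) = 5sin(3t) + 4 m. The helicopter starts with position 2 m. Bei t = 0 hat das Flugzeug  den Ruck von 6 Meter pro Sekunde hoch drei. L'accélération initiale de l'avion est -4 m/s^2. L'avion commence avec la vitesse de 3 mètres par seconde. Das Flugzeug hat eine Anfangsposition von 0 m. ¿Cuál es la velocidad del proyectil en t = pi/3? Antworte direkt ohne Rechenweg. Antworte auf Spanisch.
v(pi/3) = -15.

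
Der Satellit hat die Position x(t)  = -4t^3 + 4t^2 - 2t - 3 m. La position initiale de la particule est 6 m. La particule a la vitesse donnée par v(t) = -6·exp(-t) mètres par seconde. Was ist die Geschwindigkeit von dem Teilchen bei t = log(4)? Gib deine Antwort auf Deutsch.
Mit v(t) = -6·exp(-t) und Einsetzen von t = log(4), finden wir v = -3/2.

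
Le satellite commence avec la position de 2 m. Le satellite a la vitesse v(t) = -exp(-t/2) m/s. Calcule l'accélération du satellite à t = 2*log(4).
Nous devons dériver notre équation de la vitesse v(t) = -exp(-t/2) 1 fois. En dérivant la vitesse, nous obtenons l'accélération: a(t) = exp(-t/2)/2. De l'équation de l'accélération a(t) = exp(-t/2)/2, nous substituons t = 2*log(4) pour obtenir a = 1/8.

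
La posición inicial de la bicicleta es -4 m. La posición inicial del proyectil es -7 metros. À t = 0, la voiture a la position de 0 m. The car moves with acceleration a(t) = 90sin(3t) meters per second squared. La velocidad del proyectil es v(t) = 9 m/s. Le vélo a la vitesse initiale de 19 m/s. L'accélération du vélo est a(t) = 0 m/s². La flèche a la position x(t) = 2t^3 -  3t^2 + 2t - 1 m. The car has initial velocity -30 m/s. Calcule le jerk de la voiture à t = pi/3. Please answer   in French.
Nous devons dériver notre équation de l'accélération a(t) = 90·sin(3·t) 1 fois. En dérivant l'accélération, nous obtenons le jerk: j(t) = 270·cos(3·t). Nous avons le jerk j(t) = 270·cos(3·t). En substituant t = pi/3: j(pi/3) = -270.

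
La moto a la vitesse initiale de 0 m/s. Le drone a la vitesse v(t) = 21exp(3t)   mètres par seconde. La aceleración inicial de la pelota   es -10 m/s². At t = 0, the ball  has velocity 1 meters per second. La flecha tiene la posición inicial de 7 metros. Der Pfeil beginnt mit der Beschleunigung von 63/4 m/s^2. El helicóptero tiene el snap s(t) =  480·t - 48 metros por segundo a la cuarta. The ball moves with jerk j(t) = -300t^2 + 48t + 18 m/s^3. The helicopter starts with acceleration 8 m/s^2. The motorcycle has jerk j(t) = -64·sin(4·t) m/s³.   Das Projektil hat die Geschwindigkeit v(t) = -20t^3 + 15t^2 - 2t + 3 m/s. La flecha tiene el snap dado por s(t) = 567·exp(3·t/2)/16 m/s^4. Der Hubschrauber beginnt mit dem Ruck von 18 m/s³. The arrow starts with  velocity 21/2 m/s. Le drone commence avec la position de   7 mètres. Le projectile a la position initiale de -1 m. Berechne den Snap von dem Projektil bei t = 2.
Um dies zu lösen, müssen wir 3 Ableitungen unserer Gleichung für die Geschwindigkeit v(t) = -20·t^3 + 15·t^2 - 2·t + 3 nehmen. Mit d/dt von v(t) finden wir a(t) = -60·t^2 + 30·t - 2. Durch Ableiten von der Beschleunigung erhalten wir den Ruck: j(t) = 30 - 120·t. Die Ableitung von dem Ruck ergibt den Snap: s(t) = -120. Aus der Gleichung für den Snap s(t) = -120, setzen wir t = 2 ein und erhalten s = -120.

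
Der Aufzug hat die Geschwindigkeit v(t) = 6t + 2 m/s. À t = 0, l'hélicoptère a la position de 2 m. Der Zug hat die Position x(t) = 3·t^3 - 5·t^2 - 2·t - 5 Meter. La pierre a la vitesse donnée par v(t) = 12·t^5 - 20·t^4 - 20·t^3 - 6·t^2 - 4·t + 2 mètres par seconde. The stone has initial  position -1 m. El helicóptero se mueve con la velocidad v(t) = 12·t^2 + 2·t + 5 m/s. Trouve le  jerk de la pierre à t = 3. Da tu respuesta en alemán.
Ausgehend von der Geschwindigkeit v(t) = 12·t^5 - 20·t^4 - 20·t^3 - 6·t^2 - 4·t + 2, nehmen wir 2 Ableitungen. Mit d/dt von v(t) finden wir a(t) = 60·t^4 - 80·t^3 - 60·t^2 - 12·t - 4. Die Ableitung von der Beschleunigung ergibt den Ruck: j(t) = 240·t^3 - 240·t^2 - 120·t - 12. Wir haben den Ruck j(t) = 240·t^3 - 240·t^2 - 120·t - 12. Durch Einsetzen von t = 3: j(3) = 3948.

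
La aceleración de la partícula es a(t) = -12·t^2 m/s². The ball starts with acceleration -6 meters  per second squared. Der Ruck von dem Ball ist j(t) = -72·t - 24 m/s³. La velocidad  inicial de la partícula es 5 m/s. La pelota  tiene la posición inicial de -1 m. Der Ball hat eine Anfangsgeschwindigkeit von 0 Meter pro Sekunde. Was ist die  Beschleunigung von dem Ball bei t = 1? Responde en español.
Para resolver esto, necesitamos tomar 1 antiderivada de nuestra ecuación de la sacudida j(t) = -72·t - 24. Tomando ∫j(t)dt y aplicando a(0) = -6, encontramos a(t) = -36·t^2 - 24·t - 6. Usando a(t) = -36·t^2 - 24·t - 6 y sustituyendo t = 1, encontramos a = -66.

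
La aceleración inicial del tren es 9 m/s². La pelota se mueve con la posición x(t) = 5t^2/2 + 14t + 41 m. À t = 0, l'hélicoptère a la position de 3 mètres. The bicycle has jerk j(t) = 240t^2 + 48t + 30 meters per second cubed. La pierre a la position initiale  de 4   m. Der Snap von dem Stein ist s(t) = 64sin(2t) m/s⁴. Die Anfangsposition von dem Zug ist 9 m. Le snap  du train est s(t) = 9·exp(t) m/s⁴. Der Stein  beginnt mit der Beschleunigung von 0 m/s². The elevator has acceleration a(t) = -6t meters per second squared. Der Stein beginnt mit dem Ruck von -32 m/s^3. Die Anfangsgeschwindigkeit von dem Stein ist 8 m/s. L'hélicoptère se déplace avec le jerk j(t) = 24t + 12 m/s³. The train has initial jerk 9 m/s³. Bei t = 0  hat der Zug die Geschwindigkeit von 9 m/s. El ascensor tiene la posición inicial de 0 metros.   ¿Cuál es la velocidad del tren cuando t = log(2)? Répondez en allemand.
Ausgehend von dem Snap s(t) = 9·exp(t), nehmen wir 3 Integrale. Das Integral von dem Snap ist der Ruck. Mit j(0) = 9 erhalten wir j(t) = 9·exp(t). Mit ∫j(t)dt und Anwendung von a(0) = 9, finden wir a(t) = 9·exp(t). Das Integral von der Beschleunigung ist die Geschwindigkeit. Mit v(0) = 9 erhalten wir v(t) = 9·exp(t). Aus der Gleichung für die Geschwindigkeit v(t) = 9·exp(t), setzen wir t = log(2) ein und erhalten v = 18.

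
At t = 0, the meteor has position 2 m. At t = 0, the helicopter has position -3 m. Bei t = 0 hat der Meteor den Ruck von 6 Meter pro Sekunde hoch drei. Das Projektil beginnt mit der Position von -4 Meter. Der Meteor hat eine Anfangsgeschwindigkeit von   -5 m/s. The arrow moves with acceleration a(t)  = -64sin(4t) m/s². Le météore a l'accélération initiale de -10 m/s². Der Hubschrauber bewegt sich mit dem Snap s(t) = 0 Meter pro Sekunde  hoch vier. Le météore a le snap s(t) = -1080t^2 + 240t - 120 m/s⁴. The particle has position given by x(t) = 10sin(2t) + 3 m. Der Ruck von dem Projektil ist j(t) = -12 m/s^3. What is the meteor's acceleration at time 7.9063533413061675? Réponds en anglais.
Starting from snap s(t) = -1080·t^2 + 240·t - 120, we take 2 antiderivatives. Integrating snap and using the initial condition j(0) = 6, we get j(t) = -360·t^3 + 120·t^2 - 120·t + 6. The integral of jerk, with a(0) = -10, gives acceleration: a(t) = -90·t^4 + 40·t^3 - 60·t^2 + 6·t - 10. From the given acceleration equation a(t) = -90·t^4 + 40·t^3 - 60·t^2 + 6·t - 10, we substitute t = 7.9063533413061675 to get a = -335623.777850081.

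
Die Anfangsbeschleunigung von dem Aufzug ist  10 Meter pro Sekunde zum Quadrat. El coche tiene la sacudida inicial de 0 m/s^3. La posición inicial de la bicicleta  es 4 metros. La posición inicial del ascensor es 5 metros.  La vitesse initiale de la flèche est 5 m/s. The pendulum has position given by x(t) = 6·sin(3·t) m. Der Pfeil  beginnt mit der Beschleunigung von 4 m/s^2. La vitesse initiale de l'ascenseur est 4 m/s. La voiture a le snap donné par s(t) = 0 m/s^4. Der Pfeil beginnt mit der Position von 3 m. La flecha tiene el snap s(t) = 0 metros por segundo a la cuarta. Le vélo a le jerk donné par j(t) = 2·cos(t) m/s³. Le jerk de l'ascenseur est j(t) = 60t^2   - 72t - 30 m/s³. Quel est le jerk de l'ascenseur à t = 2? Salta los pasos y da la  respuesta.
Le jerk à t = 2 est j = 66.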